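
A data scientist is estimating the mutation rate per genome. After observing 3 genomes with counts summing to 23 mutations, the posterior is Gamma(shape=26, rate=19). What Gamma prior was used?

Gamma–Poisson conjugacy: posterior shape = α + Σxᵢ, posterior rate = β + n.
So α = 26 − 23 = 3 and β = 19 − 3 = 16.

Gamma(shape=3, rate=16)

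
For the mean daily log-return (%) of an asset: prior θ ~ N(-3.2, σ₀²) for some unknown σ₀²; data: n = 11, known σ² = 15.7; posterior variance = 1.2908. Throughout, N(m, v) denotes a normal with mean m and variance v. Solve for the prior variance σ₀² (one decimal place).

For the Normal–Normal model with known σ², precisions add: τ_n = τ₀ + n/σ².
So 1/σ₀² = 1/1.2908 − 11/15.7 = 0.774713 − 0.700637 = 0.074076.
Hence σ₀² = 1/0.074076 ≈ 13.5.

σ₀² = 13.5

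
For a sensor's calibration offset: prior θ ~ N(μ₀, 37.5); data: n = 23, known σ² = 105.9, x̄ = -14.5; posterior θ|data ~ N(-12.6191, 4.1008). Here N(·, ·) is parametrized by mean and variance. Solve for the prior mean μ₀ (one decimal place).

μ₀ = 2.7

With known observation variance, the Normal–Normal posterior has precision τ_n = τ₀ + n/σ² and mean μ_n = (τ₀μ₀ + (n/σ²)x̄)/τ_n.
Here τ₀ = 1/37.5 = 0.026667 and τ_data = 23/105.9 = 0.217186, so τ_n = 0.243853.
Rearranging for μ₀: μ₀ = (μ_n·τ_n − τ_data·x̄)/τ₀ = (-12.6191·0.243853 − 0.217186·-14.5) / 0.026667 = 0.071992/0.026667 ≈ 2.7.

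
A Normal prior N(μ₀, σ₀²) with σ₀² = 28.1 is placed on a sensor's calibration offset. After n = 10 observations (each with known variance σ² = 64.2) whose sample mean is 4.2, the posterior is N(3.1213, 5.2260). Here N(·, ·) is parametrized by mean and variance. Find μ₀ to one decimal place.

The posterior mean is a precision-weighted average: μ_n = (τ₀μ₀ + τ_data·x̄)/(τ₀+τ_data), with τ₀=1/σ₀² and τ_data=n/σ².
Here τ₀ = 1/28.1 = 0.035587 and τ_data = 10/64.2 = 0.155763, so τ_n = 0.191350.
Rearranging for μ₀: μ₀ = (μ_n·τ_n − τ_data·x̄)/τ₀ = (3.1213·0.191350 − 0.155763·4.2) / 0.035587 = -0.056944/0.035587 ≈ -1.6.

μ₀ = -1.6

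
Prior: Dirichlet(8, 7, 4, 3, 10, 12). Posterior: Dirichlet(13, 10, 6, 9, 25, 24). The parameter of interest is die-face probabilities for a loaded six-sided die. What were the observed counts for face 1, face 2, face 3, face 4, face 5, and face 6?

counts (5, 3, 2, 6, 15, 12)

For a Dirichlet(α) prior with multinomial counts c, the posterior is Dirichlet(α + c) componentwise.
Counts are posterior − prior componentwise: 13−8=5, 10−7=3, 6−4=2, 9−3=6, 25−10=15, 24−12=12.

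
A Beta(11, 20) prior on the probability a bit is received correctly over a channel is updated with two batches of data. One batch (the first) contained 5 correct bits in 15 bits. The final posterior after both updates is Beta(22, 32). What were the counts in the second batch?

Because Beta–binomial updating is additive in the counts, the combined data contributed (α_post−α_prior, β_post−β_prior) successes and failures.
Total across both batches: 22−11=11 correct bits, 32−20=12 errors.
Subtract the first batch: 11−5=6 correct bits and 12−10=2 errors.

6 correct bits and 2 errors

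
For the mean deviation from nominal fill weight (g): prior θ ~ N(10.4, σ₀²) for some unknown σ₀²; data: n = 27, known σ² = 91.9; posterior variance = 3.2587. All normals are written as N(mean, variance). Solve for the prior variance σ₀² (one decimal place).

σ₀² = 76.5

For the Normal–Normal model with known σ², precisions add: τ_n = τ₀ + n/σ².
So 1/σ₀² = 1/3.2587 − 27/91.9 = 0.306871 − 0.293798 = 0.013073.
Hence σ₀² = 1/0.013073 ≈ 76.5.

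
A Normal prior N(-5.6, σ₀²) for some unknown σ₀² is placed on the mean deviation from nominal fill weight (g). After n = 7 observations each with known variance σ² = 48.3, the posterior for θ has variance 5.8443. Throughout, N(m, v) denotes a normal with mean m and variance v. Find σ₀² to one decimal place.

σ₀² = 38.2

For the Normal–Normal model with known σ², precisions add: τ_n = τ₀ + n/σ².
So 1/σ₀² = 1/5.8443 − 7/48.3 = 0.171107 − 0.144928 = 0.026179.
Hence σ₀² = 1/0.026179 ≈ 38.2.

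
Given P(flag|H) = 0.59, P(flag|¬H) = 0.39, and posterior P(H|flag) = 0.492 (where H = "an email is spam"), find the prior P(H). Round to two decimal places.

In odds form, posterior odds = prior odds × likelihood ratio, so prior odds = posterior odds ÷ LR.
Posterior odds = 0.492/(1−0.492) = 0.9685. LR = 0.59/0.39 = 1.5128.
Prior odds = 0.9685/1.5128 = 0.6402, so P(H) = 0.6402/(1+0.6402) ≈ 0.39.

P(H) = 0.39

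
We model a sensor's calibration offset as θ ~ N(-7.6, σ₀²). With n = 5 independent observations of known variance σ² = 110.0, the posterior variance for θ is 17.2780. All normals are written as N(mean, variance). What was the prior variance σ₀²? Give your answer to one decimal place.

σ₀² = 80.5

For the Normal–Normal model with known σ², precisions add: τ_n = τ₀ + n/σ².
So 1/σ₀² = 1/17.2780 − 5/110.0 = 0.057877 − 0.045455 = 0.012422.
Hence σ₀² = 1/0.012422 ≈ 80.5.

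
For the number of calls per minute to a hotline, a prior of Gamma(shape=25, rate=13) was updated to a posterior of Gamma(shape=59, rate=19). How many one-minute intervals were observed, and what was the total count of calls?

n = 6 one-minute intervals with total 34 calls

A Gamma(α, β) prior (rate parametrization) on a Poisson rate with n observations summing to S gives posterior Gamma(α+S, β+n).
Matching: Σxᵢ = 59 − 25 = 34 and n = 19 − 13 = 6.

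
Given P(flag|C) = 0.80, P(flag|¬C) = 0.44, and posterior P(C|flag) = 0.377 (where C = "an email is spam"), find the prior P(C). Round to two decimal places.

In odds form, posterior odds = prior odds × likelihood ratio, so prior odds = posterior odds ÷ LR.
Posterior odds = 0.377/(1−0.377) = 0.6051. LR = 0.80/0.44 = 1.8182.
Prior odds = 0.6051/1.8182 = 0.3328, so P(C) = 0.3328/(1+0.3328) ≈ 0.25.

P(C) = 0.25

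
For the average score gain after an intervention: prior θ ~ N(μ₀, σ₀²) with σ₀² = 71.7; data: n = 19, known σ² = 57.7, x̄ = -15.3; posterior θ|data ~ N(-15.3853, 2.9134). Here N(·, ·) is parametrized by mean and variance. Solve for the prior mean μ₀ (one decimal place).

μ₀ = -17.4

With known observation variance, the Normal–Normal posterior has precision τ_n = τ₀ + n/σ² and mean μ_n = (τ₀μ₀ + (n/σ²)x̄)/τ_n.
Here τ₀ = 1/71.7 = 0.013947 and τ_data = 19/57.7 = 0.329289, so τ_n = 0.343236.
Rearranging for μ₀: μ₀ = (μ_n·τ_n − τ_data·x̄)/τ₀ = (-15.3853·0.343236 − 0.329289·-15.3) / 0.013947 = -0.242667/0.013947 ≈ -17.4.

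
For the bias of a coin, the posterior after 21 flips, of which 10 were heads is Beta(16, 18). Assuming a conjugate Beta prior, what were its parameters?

Under Beta–binomial conjugacy the posterior parameters are (a+s, b+f).
Subtract the data counts: 16−10=6, 18−11=7.

Beta(6, 7)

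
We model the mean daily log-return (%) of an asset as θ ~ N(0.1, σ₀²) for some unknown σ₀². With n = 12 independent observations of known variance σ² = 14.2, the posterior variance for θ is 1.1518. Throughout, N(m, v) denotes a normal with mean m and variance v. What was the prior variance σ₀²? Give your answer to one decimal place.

σ₀² = 43.2

Posterior precision equals prior precision plus data precision: 1/σ_n² = 1/σ₀² + n/σ².
So 1/σ₀² = 1/1.1518 − 12/14.2 = 0.868206 − 0.845070 = 0.023136.
Hence σ₀² = 1/0.023136 ≈ 43.2.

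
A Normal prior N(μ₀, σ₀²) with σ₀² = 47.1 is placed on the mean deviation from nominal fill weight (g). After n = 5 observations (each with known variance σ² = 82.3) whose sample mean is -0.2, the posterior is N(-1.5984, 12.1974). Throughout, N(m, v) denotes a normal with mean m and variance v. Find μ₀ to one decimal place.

μ₀ = -5.6

The posterior mean is a precision-weighted average: μ_n = (τ₀μ₀ + τ_data·x̄)/(τ₀+τ_data), with τ₀=1/σ₀² and τ_data=n/σ².
Here τ₀ = 1/47.1 = 0.021231 and τ_data = 5/82.3 = 0.060753, so τ_n = 0.081984.
Rearranging for μ₀: μ₀ = (μ_n·τ_n − τ_data·x̄)/τ₀ = (-1.5984·0.081984 − 0.060753·-0.2) / 0.021231 = -0.118893/0.021231 ≈ -5.6.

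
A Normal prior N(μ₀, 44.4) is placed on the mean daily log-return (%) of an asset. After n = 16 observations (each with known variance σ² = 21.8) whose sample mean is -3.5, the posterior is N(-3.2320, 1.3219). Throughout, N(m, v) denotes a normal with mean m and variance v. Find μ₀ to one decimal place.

μ₀ = 5.5

The posterior mean is a precision-weighted average: μ_n = (τ₀μ₀ + τ_data·x̄)/(τ₀+τ_data), with τ₀=1/σ₀² and τ_data=n/σ².
Here τ₀ = 1/44.4 = 0.022523 and τ_data = 16/21.8 = 0.733945, so τ_n = 0.756468.
Rearranging for μ₀: μ₀ = (μ_n·τ_n − τ_data·x̄)/τ₀ = (-3.2320·0.756468 − 0.733945·-3.5) / 0.022523 = 0.123903/0.022523 ≈ 5.5.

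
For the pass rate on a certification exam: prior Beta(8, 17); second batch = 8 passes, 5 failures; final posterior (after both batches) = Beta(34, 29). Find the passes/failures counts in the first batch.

18 passes and 7 failures

Because Beta–binomial updating is additive in the counts, the combined data contributed (α_post−α_prior, β_post−β_prior) successes and failures.
Total across both batches: 34−8=26 passes, 29−17=12 failures.
Subtract the second batch: 26−8=18 passes and 12−5=7 failures.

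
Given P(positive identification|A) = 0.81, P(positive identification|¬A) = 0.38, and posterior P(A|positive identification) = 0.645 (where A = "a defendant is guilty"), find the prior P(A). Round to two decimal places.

Bayes' rule in odds form gives O(A|E) = O(A)·[P(E|A)/P(E|¬A)], hence O(A) = O(A|E)/LR.
Posterior odds = 0.645/(1−0.645) = 1.8169. LR = 0.81/0.38 = 2.1316.
Prior odds = 1.8169/2.1316 = 0.8524, so P(A) = 0.8524/(1+0.8524) ≈ 0.46.

P(A) = 0.46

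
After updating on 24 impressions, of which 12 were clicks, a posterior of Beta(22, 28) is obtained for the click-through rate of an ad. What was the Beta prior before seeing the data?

A Beta(a, b) prior with s successes and f failures in binomial data gives a Beta(a+s, b+f) posterior.
Subtract the data counts: 22−12=10, 28−12=16.

Beta(10, 16)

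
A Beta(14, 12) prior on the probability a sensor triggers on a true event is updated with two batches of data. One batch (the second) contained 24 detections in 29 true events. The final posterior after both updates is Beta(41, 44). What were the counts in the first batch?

Because Beta–binomial updating is additive in the counts, the combined data contributed (α_post−α_prior, β_post−β_prior) successes and failures.
Total across both batches: 41−14=27 detections, 44−12=32 misses.
Subtract the second batch: 27−24=3 detections and 32−5=27 misses.

3 detections and 27 misses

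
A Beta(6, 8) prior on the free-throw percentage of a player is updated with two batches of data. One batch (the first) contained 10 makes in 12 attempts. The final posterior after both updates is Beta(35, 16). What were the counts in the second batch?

Because Beta–binomial updating is additive in the counts, the combined data contributed (α_post−α_prior, β_post−β_prior) successes and failures.
Total across both batches: 35−6=29 makes, 16−8=8 misses.
Subtract the first batch: 29−10=19 makes and 8−2=6 misses.

19 makes and 6 misses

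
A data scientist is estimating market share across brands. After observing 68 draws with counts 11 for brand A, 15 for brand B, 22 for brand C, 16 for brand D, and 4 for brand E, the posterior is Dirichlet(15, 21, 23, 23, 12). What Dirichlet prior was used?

For a Dirichlet(α) prior with multinomial counts c, the posterior is Dirichlet(α + c) componentwise.
Subtract each count from the matching posterior parameter: 15−11=4, 21−15=6, 23−22=1, 23−16=7, 12−4=8.

Dirichlet(4, 6, 1, 7, 8)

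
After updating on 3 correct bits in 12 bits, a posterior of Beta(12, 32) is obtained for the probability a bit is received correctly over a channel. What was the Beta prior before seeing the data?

Beta(9, 23)

Under Beta–binomial conjugacy the posterior parameters are (a+s, b+f).
So a = 12 − 3 = 9 and b = 32 − 9 = 23.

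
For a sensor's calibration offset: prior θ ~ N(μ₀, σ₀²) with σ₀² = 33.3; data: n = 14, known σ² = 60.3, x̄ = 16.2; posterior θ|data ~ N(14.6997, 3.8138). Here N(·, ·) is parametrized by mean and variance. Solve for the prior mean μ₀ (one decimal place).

The posterior mean is a precision-weighted average: μ_n = (τ₀μ₀ + τ_data·x̄)/(τ₀+τ_data), with τ₀=1/σ₀² and τ_data=n/σ².
Here τ₀ = 1/33.3 = 0.030030 and τ_data = 14/60.3 = 0.232172, so τ_n = 0.262202.
Rearranging for μ₀: μ₀ = (μ_n·τ_n − τ_data·x̄)/τ₀ = (14.6997·0.262202 − 0.232172·16.2) / 0.030030 = 0.093104/0.030030 ≈ 3.1.

μ₀ = 3.1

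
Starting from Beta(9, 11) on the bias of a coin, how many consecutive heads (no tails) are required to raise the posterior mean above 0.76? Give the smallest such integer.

After k heads and 0 tails the posterior is Beta(9+k, 11), with mean (9+k)/(9+11+k).
Set (9+k)/(20+k) > 0.76 and solve: k > (0.76·20 − 9)/(1 − 0.76) = 25.833.
The smallest integer exceeding 25.833 is 26, and checking k=26: (35)/(46) = 0.7609 > 0.76.

k = 26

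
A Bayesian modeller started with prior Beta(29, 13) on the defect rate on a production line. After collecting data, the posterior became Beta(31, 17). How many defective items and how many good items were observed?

2 defective items and 4 good items

A Beta(a, b) prior with s successes and f failures in binomial data gives a Beta(a+s, b+f) posterior.
Match parameters: s=31−29=2, f=17−13=4.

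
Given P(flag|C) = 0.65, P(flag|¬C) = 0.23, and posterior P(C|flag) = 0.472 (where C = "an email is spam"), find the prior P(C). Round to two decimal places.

Bayes' rule in odds form gives O(C|E) = O(C)·[P(E|C)/P(E|¬C)], hence O(C) = O(C|E)/LR.
Posterior odds = 0.472/(1−0.472) = 0.8939. LR = 0.65/0.23 = 2.8261.
Prior odds = 0.8939/2.8261 = 0.3163, so P(C) = 0.3163/(1+0.3163) ≈ 0.24.

P(C) = 0.24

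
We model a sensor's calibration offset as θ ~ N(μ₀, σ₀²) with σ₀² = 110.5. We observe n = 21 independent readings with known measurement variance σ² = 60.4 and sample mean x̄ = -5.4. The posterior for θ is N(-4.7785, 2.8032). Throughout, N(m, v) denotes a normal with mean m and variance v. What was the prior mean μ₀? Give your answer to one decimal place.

μ₀ = 19.1

With known observation variance, the Normal–Normal posterior has precision τ_n = τ₀ + n/σ² and mean μ_n = (τ₀μ₀ + (n/σ²)x̄)/τ_n.
Here τ₀ = 1/110.5 = 0.009050 and τ_data = 21/60.4 = 0.347682, so τ_n = 0.356732.
Rearranging for μ₀: μ₀ = (μ_n·τ_n − τ_data·x̄)/τ₀ = (-4.7785·0.356732 − 0.347682·-5.4) / 0.009050 = 0.172839/0.009050 ≈ 19.1.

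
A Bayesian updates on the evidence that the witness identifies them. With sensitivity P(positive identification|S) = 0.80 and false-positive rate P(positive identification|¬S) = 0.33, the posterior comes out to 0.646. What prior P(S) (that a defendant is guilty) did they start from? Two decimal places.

P(S) = 0.43

In odds form, posterior odds = prior odds × likelihood ratio, so prior odds = posterior odds ÷ LR.
Posterior odds = 0.646/(1−0.646) = 1.8249. LR = 0.80/0.33 = 2.4242.
Prior odds = 1.8249/2.4242 = 0.7528, so P(S) = 0.7528/(1+0.7528) ≈ 0.43.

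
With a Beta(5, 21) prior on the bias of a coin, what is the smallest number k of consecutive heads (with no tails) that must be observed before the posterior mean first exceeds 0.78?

k = 70

After k heads and 0 tails the posterior is Beta(5+k, 21), with mean (5+k)/(5+21+k).
Set (5+k)/(26+k) > 0.78 and solve: k > (0.78·26 − 5)/(1 − 0.78) = 69.455.
The smallest integer exceeding 69.455 is 70, and checking k=70: (75)/(96) = 0.7812 > 0.78.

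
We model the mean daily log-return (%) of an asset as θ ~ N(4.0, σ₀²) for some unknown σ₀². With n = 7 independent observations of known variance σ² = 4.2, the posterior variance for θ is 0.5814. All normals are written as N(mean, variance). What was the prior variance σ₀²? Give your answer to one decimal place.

σ₀² = 18.8

For the Normal–Normal model with known σ², precisions add: τ_n = τ₀ + n/σ².
So 1/σ₀² = 1/0.5814 − 7/4.2 = 1.719986 − 1.666667 = 0.053319.
Hence σ₀² = 1/0.053319 ≈ 18.8.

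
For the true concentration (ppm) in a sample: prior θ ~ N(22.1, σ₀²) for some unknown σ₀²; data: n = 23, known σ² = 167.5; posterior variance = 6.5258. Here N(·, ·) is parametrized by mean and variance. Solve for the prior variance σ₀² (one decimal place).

σ₀² = 62.8

Posterior precision equals prior precision plus data precision: 1/σ_n² = 1/σ₀² + n/σ².
So 1/σ₀² = 1/6.5258 − 23/167.5 = 0.153238 − 0.137313 = 0.015925.
Hence σ₀² = 1/0.015925 ≈ 62.8.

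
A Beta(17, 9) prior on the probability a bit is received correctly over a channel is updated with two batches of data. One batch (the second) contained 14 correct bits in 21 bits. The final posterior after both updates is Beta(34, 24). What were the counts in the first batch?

3 correct bits and 8 errors

Sequential conjugate updates are equivalent to a single update on the pooled data, so total successes = posterior α − prior α and total failures = posterior β − prior β.
Total across both batches: 34−17=17 correct bits, 24−9=15 errors.
Subtract the second batch: 17−14=3 correct bits and 15−7=8 errors.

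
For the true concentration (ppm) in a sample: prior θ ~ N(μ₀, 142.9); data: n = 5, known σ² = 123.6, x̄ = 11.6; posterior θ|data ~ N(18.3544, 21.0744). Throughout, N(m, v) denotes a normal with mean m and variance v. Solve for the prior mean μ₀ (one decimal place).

μ₀ = 57.4

The posterior mean is a precision-weighted average: μ_n = (τ₀μ₀ + τ_data·x̄)/(τ₀+τ_data), with τ₀=1/σ₀² and τ_data=n/σ².
Here τ₀ = 1/142.9 = 0.006998 and τ_data = 5/123.6 = 0.040453, so τ_n = 0.047451.
Rearranging for μ₀: μ₀ = (μ_n·τ_n − τ_data·x̄)/τ₀ = (18.3544·0.047451 − 0.040453·11.6) / 0.006998 = 0.401680/0.006998 ≈ 57.4.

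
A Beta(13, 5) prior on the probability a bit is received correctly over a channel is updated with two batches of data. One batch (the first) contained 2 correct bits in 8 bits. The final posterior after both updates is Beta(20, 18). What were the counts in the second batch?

Sequential conjugate updates are equivalent to a single update on the pooled data, so total successes = posterior α − prior α and total failures = posterior β − prior β.
Total across both batches: 20−13=7 correct bits, 18−5=13 errors.
Subtract the first batch: 7−2=5 correct bits and 13−6=7 errors.

5 correct bits and 7 errors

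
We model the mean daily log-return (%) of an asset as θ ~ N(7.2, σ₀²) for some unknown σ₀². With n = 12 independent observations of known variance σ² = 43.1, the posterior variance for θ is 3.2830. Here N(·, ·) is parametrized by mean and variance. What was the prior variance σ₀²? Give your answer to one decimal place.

σ₀² = 38.2

Posterior precision equals prior precision plus data precision: 1/σ_n² = 1/σ₀² + n/σ².
So 1/σ₀² = 1/3.2830 − 12/43.1 = 0.304599 − 0.278422 = 0.026177.
Hence σ₀² = 1/0.026177 ≈ 38.2.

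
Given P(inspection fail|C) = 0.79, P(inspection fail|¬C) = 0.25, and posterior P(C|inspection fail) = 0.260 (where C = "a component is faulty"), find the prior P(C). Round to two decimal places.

In odds form, posterior odds = prior odds × likelihood ratio, so prior odds = posterior odds ÷ LR.
Posterior odds = 0.260/(1−0.260) = 0.3514. LR = 0.79/0.25 = 3.1600.
Prior odds = 0.3514/3.1600 = 0.1112, so P(C) = 0.1112/(1+0.1112) ≈ 0.10.

P(C) = 0.10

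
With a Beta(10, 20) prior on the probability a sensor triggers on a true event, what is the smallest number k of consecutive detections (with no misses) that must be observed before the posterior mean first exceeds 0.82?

After k detections and 0 misses the posterior is Beta(10+k, 20), with mean (10+k)/(10+20+k).
Set (10+k)/(30+k) > 0.82 and solve: k > (0.82·30 − 10)/(1 − 0.82) = 81.111.
The smallest integer exceeding 81.111 is 82.

k = 82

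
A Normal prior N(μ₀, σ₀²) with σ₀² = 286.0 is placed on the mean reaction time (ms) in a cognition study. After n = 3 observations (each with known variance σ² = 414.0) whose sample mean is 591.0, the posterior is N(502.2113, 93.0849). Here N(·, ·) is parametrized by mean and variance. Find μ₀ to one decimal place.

μ₀ = 318.2

The posterior mean is a precision-weighted average: μ_n = (τ₀μ₀ + τ_data·x̄)/(τ₀+τ_data), with τ₀=1/σ₀² and τ_data=n/σ².
Here τ₀ = 1/286.0 = 0.003497 and τ_data = 3/414.0 = 0.007246, so τ_n = 0.010743.
Rearranging for μ₀: μ₀ = (μ_n·τ_n − τ_data·x̄)/τ₀ = (502.2113·0.010743 − 0.007246·591.0) / 0.003497 = 1.112870/0.003497 ≈ 318.2.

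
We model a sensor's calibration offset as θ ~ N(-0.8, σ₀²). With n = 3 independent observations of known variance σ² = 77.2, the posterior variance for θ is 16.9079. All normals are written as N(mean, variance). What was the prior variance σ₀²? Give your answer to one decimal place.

σ₀² = 49.3

Posterior precision equals prior precision plus data precision: 1/σ_n² = 1/σ₀² + n/σ².
So 1/σ₀² = 1/16.9079 − 3/77.2 = 0.059144 − 0.038860 = 0.020284.
Hence σ₀² = 1/0.020284 ≈ 49.3.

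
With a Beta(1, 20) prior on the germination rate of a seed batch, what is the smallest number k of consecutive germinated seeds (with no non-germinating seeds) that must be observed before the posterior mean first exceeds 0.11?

After k germinated seeds and 0 non-germinating seeds the posterior is Beta(1+k, 20), with mean (1+k)/(1+20+k).
Set (1+k)/(21+k) > 0.11 and solve: k > (0.11·21 − 1)/(1 − 0.11) = 1.472.
The smallest integer exceeding 1.472 is 2.

k = 2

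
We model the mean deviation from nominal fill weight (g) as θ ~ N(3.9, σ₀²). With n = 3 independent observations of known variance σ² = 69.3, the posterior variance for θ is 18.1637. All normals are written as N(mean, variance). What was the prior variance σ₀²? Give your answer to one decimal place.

For the Normal–Normal model with known σ², precisions add: τ_n = τ₀ + n/σ².
So 1/σ₀² = 1/18.1637 − 3/69.3 = 0.055055 − 0.043290 = 0.011765.
Hence σ₀² = 1/0.011765 ≈ 85.0.

σ₀² = 85.0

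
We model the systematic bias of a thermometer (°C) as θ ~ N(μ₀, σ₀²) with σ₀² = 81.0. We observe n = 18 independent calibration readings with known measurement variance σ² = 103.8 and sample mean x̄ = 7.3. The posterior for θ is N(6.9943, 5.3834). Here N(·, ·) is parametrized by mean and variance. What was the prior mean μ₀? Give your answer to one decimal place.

μ₀ = 2.7

The posterior mean is a precision-weighted average: μ_n = (τ₀μ₀ + τ_data·x̄)/(τ₀+τ_data), with τ₀=1/σ₀² and τ_data=n/σ².
Here τ₀ = 1/81.0 = 0.012346 and τ_data = 18/103.8 = 0.173410, so τ_n = 0.185756.
Rearranging for μ₀: μ₀ = (μ_n·τ_n − τ_data·x̄)/τ₀ = (6.9943·0.185756 − 0.173410·7.3) / 0.012346 = 0.033340/0.012346 ≈ 2.7.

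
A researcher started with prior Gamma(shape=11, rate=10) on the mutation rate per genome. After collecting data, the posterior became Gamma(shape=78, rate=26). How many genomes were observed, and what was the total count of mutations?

n = 16 genomes with total 67 mutations

A Gamma(α, β) prior (rate parametrization) on a Poisson rate with n observations summing to S gives posterior Gamma(α+S, β+n).
Matching: Σxᵢ = 78 − 11 = 67 and n = 26 − 10 = 16.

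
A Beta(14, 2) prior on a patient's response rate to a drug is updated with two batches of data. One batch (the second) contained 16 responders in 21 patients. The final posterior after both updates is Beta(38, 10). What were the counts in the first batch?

Because Beta–binomial updating is additive in the counts, the combined data contributed (α_post−α_prior, β_post−β_prior) successes and failures.
Total across both batches: 38−14=24 responders, 10−2=8 non-responders.
Subtract the second batch: 24−16=8 responders and 8−5=3 non-responders.

8 responders and 3 non-responders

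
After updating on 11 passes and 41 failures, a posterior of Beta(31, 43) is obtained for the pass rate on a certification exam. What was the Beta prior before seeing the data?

Beta(20, 2)

Beta is conjugate to the binomial likelihood: posterior = Beta(α+s, β+f).
Subtract the data counts: 31−11=20, 43−41=2.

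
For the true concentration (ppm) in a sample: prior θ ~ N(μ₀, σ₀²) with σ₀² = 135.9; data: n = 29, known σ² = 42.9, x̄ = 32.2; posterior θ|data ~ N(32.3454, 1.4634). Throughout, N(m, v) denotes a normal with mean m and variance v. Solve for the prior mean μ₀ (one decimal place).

μ₀ = 45.7

The posterior mean is a precision-weighted average: μ_n = (τ₀μ₀ + τ_data·x̄)/(τ₀+τ_data), with τ₀=1/σ₀² and τ_data=n/σ².
Here τ₀ = 1/135.9 = 0.007358 and τ_data = 29/42.9 = 0.675991, so τ_n = 0.683349.
Rearranging for μ₀: μ₀ = (μ_n·τ_n − τ_data·x̄)/τ₀ = (32.3454·0.683349 − 0.675991·32.2) / 0.007358 = 0.336287/0.007358 ≈ 45.7.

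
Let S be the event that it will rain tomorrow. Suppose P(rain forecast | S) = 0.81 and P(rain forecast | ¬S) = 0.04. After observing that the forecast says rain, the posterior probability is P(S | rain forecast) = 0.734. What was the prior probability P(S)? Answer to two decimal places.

P(S) = 0.12

In odds form, posterior odds = prior odds × likelihood ratio, so prior odds = posterior odds ÷ LR.
Posterior odds = 0.734/(1−0.734) = 2.7594. LR = 0.81/0.04 = 20.2500.
Prior odds = 2.7594/20.2500 = 0.1363, so P(S) = 0.1363/(1+0.1363) ≈ 0.12.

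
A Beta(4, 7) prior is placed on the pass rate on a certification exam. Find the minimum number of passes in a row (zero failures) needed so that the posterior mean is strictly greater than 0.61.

k = 7

After k passes and 0 failures the posterior is Beta(4+k, 7), with mean (4+k)/(4+7+k).
Set (4+k)/(11+k) > 0.61 and solve: k > (0.61·11 − 4)/(1 − 0.61) = 6.949.
The smallest integer exceeding 6.949 is 7, and checking k=7: (11)/(18) = 0.6111 > 0.61.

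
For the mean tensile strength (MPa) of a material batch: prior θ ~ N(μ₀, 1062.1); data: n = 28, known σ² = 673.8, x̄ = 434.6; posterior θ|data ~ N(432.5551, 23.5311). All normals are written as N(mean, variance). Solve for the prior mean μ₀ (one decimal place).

With known observation variance, the Normal–Normal posterior has precision τ_n = τ₀ + n/σ² and mean μ_n = (τ₀μ₀ + (n/σ²)x̄)/τ_n.
Here τ₀ = 1/1062.1 = 0.000942 and τ_data = 28/673.8 = 0.041555, so τ_n = 0.042497.
Rearranging for μ₀: μ₀ = (μ_n·τ_n − τ_data·x̄)/τ₀ = (432.5551·0.042497 − 0.041555·434.6) / 0.000942 = 0.322491/0.000942 ≈ 342.3.

μ₀ = 342.3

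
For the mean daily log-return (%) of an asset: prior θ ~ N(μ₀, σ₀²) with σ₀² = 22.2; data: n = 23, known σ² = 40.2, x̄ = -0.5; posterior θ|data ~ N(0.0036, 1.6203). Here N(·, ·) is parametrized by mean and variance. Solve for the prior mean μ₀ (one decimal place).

With known observation variance, the Normal–Normal posterior has precision τ_n = τ₀ + n/σ² and mean μ_n = (τ₀μ₀ + (n/σ²)x̄)/τ_n.
Here τ₀ = 1/22.2 = 0.045045 and τ_data = 23/40.2 = 0.572139, so τ_n = 0.617184.
Rearranging for μ₀: μ₀ = (μ_n·τ_n − τ_data·x̄)/τ₀ = (0.0036·0.617184 − 0.572139·-0.5) / 0.045045 = 0.288291/0.045045 ≈ 6.4.

μ₀ = 6.4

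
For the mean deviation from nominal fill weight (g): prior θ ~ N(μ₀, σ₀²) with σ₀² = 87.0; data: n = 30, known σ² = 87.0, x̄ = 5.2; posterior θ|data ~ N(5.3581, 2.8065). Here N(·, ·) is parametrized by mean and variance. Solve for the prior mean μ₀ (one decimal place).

With known observation variance, the Normal–Normal posterior has precision τ_n = τ₀ + n/σ² and mean μ_n = (τ₀μ₀ + (n/σ²)x̄)/τ_n.
Here τ₀ = 1/87.0 = 0.011494 and τ_data = 30/87.0 = 0.344828, so τ_n = 0.356322.
Rearranging for μ₀: μ₀ = (μ_n·τ_n − τ_data·x̄)/τ₀ = (5.3581·0.356322 − 0.344828·5.2) / 0.011494 = 0.116103/0.011494 ≈ 10.1.

μ₀ = 10.1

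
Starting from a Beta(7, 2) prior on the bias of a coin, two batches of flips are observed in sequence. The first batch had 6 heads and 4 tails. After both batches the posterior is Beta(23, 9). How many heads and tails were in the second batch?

Sequential conjugate updates are equivalent to a single update on the pooled data, so total successes = posterior α − prior α and total failures = posterior β − prior β.
Total across both batches: 23−7=16 heads, 9−2=7 tails.
Subtract the first batch: 16−6=10 heads and 7−4=3 tails.

10 heads and 3 tails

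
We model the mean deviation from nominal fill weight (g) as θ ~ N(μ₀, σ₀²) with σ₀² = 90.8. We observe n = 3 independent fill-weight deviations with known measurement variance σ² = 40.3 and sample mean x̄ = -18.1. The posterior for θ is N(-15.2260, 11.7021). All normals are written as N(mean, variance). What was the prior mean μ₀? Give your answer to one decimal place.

The posterior mean is a precision-weighted average: μ_n = (τ₀μ₀ + τ_data·x̄)/(τ₀+τ_data), with τ₀=1/σ₀² and τ_data=n/σ².
Here τ₀ = 1/90.8 = 0.011013 and τ_data = 3/40.3 = 0.074442, so τ_n = 0.085455.
Rearranging for μ₀: μ₀ = (μ_n·τ_n − τ_data·x̄)/τ₀ = (-15.2260·0.085455 − 0.074442·-18.1) / 0.011013 = 0.046262/0.011013 ≈ 4.2.

μ₀ = 4.2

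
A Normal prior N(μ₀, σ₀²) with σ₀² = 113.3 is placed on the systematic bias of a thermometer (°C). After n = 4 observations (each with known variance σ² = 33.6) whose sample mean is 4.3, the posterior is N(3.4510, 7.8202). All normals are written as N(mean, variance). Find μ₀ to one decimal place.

μ₀ = -8.0

The posterior mean is a precision-weighted average: μ_n = (τ₀μ₀ + τ_data·x̄)/(τ₀+τ_data), with τ₀=1/σ₀² and τ_data=n/σ².
Here τ₀ = 1/113.3 = 0.008826 and τ_data = 4/33.6 = 0.119048, so τ_n = 0.127874.
Rearranging for μ₀: μ₀ = (μ_n·τ_n − τ_data·x̄)/τ₀ = (3.4510·0.127874 − 0.119048·4.3) / 0.008826 = -0.070613/0.008826 ≈ -8.0.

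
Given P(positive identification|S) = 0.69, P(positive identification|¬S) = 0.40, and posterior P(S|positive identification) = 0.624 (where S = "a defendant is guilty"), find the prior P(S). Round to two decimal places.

Bayes' rule in odds form gives O(S|E) = O(S)·[P(E|S)/P(E|¬S)], hence O(S) = O(S|E)/LR.
Posterior odds = 0.624/(1−0.624) = 1.6596. LR = 0.69/0.40 = 1.7250.
Prior odds = 1.6596/1.7250 = 0.9621, so P(S) = 0.9621/(1+0.9621) ≈ 0.49.

P(S) = 0.49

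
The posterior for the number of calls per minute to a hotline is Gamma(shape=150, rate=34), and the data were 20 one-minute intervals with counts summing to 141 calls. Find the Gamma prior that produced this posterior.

Gamma(shape=9, rate=14)

Gamma–Poisson conjugacy: posterior shape = α + Σxᵢ, posterior rate = β + n.
So α = 150 − 141 = 9 and β = 34 − 20 = 14.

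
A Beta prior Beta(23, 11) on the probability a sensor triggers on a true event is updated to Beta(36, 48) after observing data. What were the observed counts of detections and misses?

13 detections and 37 misses

Under Beta–binomial conjugacy the posterior parameters are (a+s, b+f).
So s = 36 − 23 = 13 and f = 48 − 11 = 37.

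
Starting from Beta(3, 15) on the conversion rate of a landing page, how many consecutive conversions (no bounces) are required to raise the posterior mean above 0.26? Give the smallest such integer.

k = 3

After k conversions and 0 bounces the posterior is Beta(3+k, 15), with mean (3+k)/(3+15+k).
Set (3+k)/(18+k) > 0.26 and solve: k > (0.26·18 − 3)/(1 − 0.26) = 2.270.
The smallest integer exceeding 2.270 is 3, and checking k=3: (6)/(21) = 0.2857 > 0.26.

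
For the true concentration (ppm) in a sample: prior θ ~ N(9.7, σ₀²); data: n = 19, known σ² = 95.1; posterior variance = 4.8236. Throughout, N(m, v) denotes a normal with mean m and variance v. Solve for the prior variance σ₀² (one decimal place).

Posterior precision equals prior precision plus data precision: 1/σ_n² = 1/σ₀² + n/σ².
So 1/σ₀² = 1/4.8236 − 19/95.1 = 0.207314 − 0.199790 = 0.007524.
Hence σ₀² = 1/0.007524 ≈ 132.9.

σ₀² = 132.9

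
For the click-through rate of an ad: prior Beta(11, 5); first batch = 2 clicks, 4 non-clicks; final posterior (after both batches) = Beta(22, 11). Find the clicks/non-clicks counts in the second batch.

9 clicks and 2 non-clicks

Sequential conjugate updates are equivalent to a single update on the pooled data, so total successes = posterior α − prior α and total failures = posterior β − prior β.
Total across both batches: 22−11=11 clicks, 11−5=6 non-clicks.
Subtract the first batch: 11−2=9 clicks and 6−4=2 non-clicks.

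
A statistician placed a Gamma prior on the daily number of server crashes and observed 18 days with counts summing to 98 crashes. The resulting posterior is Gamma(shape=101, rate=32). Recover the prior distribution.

Gamma(shape=3, rate=14)

Gamma–Poisson conjugacy: posterior shape = α + Σxᵢ, posterior rate = β + n.
So α = 101 − 98 = 3 and β = 32 − 18 = 14.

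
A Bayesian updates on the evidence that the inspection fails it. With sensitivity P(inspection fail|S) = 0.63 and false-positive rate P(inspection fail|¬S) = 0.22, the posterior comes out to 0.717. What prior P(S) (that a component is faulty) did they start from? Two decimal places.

In odds form, posterior odds = prior odds × likelihood ratio, so prior odds = posterior odds ÷ LR.
Posterior odds = 0.717/(1−0.717) = 2.5336. LR = 0.63/0.22 = 2.8636.
Prior odds = 2.5336/2.8636 = 0.8848, so P(S) = 0.8848/(1+0.8848) ≈ 0.47.

P(S) = 0.47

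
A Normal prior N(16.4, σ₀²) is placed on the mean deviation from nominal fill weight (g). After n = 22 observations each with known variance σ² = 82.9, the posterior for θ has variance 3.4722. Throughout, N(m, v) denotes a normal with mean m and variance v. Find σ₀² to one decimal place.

σ₀² = 44.2

For the Normal–Normal model with known σ², precisions add: τ_n = τ₀ + n/σ².
So 1/σ₀² = 1/3.4722 − 22/82.9 = 0.288002 − 0.265380 = 0.022622.
Hence σ₀² = 1/0.022622 ≈ 44.2.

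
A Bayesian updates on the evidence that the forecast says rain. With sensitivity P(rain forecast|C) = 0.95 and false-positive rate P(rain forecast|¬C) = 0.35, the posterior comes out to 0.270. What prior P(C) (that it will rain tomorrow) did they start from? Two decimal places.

P(C) = 0.12

In odds form, posterior odds = prior odds × likelihood ratio, so prior odds = posterior odds ÷ LR.
Posterior odds = 0.270/(1−0.270) = 0.3699. LR = 0.95/0.35 = 2.7143.
Prior odds = 0.3699/2.7143 = 0.1363, so P(C) = 0.1363/(1+0.1363) ≈ 0.12.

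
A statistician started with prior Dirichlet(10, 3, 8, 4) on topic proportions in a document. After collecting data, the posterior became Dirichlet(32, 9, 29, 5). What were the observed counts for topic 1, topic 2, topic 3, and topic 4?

For a Dirichlet(α) prior with multinomial counts c, the posterior is Dirichlet(α + c) componentwise.
Counts are posterior − prior componentwise: 32−10=22, 9−3=6, 29−8=21, 5−4=1.

counts (22, 6, 21, 1)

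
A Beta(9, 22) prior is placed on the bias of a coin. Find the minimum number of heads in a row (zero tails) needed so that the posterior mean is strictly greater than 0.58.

After k heads and 0 tails the posterior is Beta(9+k, 22), with mean (9+k)/(9+22+k).
Set (9+k)/(31+k) > 0.58 and solve: k > (0.58·31 − 9)/(1 − 0.58) = 21.381.
The smallest integer exceeding 21.381 is 22.

k = 22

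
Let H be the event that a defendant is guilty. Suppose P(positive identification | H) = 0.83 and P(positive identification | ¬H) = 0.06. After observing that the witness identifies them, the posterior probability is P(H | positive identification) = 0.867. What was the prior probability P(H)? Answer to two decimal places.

In odds form, posterior odds = prior odds × likelihood ratio, so prior odds = posterior odds ÷ LR.
Posterior odds = 0.867/(1−0.867) = 6.5188. LR = 0.83/0.06 = 13.8333.
Prior odds = 6.5188/13.8333 = 0.4712, so P(H) = 0.4712/(1+0.4712) ≈ 0.32.

P(H) = 0.32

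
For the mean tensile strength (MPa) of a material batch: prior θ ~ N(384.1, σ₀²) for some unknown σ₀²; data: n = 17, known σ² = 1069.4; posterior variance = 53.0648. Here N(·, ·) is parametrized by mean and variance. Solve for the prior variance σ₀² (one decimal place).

Posterior precision equals prior precision plus data precision: 1/σ_n² = 1/σ₀² + n/σ².
So 1/σ₀² = 1/53.0648 − 17/1069.4 = 0.018845 − 0.015897 = 0.002948.
Hence σ₀² = 1/0.002948 ≈ 339.2.

σ₀² = 339.2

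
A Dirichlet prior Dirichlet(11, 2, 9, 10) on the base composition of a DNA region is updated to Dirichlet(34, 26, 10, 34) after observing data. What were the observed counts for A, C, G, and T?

counts (23, 24, 1, 24)

For a Dirichlet(α) prior with multinomial counts c, the posterior is Dirichlet(α + c) componentwise.
Counts are posterior − prior componentwise: 34−11=23, 26−2=24, 10−9=1, 34−10=24.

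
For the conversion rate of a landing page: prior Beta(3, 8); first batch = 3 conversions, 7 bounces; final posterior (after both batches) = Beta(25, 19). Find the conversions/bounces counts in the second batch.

Because Beta–binomial updating is additive in the counts, the combined data contributed (α_post−α_prior, β_post−β_prior) successes and failures.
Total across both batches: 25−3=22 conversions, 19−8=11 bounces.
Subtract the first batch: 22−3=19 conversions and 11−7=4 bounces.

19 conversions and 4 bounces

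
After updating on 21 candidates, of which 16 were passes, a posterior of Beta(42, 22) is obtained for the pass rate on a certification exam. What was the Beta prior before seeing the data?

Under Beta–binomial conjugacy the posterior parameters are (a+s, b+f).
Subtract the data counts: 42−16=26, 22−5=17.

Beta(26, 17)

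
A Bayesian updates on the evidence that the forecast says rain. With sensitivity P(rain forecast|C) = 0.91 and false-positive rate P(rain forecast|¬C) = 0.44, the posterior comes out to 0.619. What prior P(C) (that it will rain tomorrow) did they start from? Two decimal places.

P(C) = 0.44

Bayes' rule in odds form gives O(C|E) = O(C)·[P(E|C)/P(E|¬C)], hence O(C) = O(C|E)/LR.
Posterior odds = 0.619/(1−0.619) = 1.6247. LR = 0.91/0.44 = 2.0682.
Prior odds = 1.6247/2.0682 = 0.7856, so P(C) = 0.7856/(1+0.7856) ≈ 0.44.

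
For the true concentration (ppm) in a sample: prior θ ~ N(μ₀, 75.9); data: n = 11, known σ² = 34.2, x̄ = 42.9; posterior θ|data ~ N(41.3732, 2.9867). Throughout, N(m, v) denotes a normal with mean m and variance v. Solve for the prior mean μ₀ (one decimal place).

μ₀ = 4.1

With known observation variance, the Normal–Normal posterior has precision τ_n = τ₀ + n/σ² and mean μ_n = (τ₀μ₀ + (n/σ²)x̄)/τ_n.
Here τ₀ = 1/75.9 = 0.013175 and τ_data = 11/34.2 = 0.321637, so τ_n = 0.334812.
Rearranging for μ₀: μ₀ = (μ_n·τ_n − τ_data·x̄)/τ₀ = (41.3732·0.334812 − 0.321637·42.9) / 0.013175 = 0.054017/0.013175 ≈ 4.1.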